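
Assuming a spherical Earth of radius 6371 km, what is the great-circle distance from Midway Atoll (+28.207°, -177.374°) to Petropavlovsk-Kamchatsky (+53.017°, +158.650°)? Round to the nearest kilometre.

3387 km

Δλ = 158.650 − -177.374 = 336.024°; wrapped into (−180°, 180°]: -23.976°.
Δφ = 53.017 − 28.207 = 24.810°.
a = sin²(Δφ/2) + cos φ₁ · cos φ₂ · sin²(Δλ/2) = 0.069019.
c = 2·atan2(√a, √(1−a)) = 0.53167 rad → d = 6371·c ≈ 3387.27 km.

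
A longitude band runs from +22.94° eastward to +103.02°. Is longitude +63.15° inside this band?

Band width going east from +22.94° to +103.02°: ((103.02 − 22.94) mod 360) = 80.08°.
Offset of +63.15° east of the west edge: ((63.15 − 22.94) mod 360) = 40.21°.
40.21° ≤ 80.08° ⇒ inside.

Yes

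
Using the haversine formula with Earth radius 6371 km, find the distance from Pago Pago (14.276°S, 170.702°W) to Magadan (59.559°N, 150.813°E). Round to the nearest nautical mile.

4810 nmi

Δλ = 150.813 − -170.702 = 321.515°; wrapped into (−180°, 180°]: -38.485°.
Δφ = 59.559 − -14.276 = 73.835°.
a = sin²(Δφ/2) + cos φ₁ · cos φ₂ · sin²(Δλ/2) = 0.414128.
c = 2·atan2(√a, √(1−a)) = 1.39820 rad → d = 6371·c ≈ 8907.91 km ≈ 4809.89 nmi.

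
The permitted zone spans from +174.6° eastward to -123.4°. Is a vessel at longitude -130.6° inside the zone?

Yes

Band width going east from +174.6° to -123.4°: ((-123.4 − 174.6) mod 360) = 62.0°.
Offset of -130.6° east of the west edge: ((-130.6 − 174.6) mod 360) = 54.8°.
54.8° ≤ 62.0° ⇒ inside.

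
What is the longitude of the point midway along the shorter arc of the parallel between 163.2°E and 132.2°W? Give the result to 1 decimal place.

Signed shortest Δλ from +163.2° to -132.2° is +64.6°.
Midpoint longitude = +163.2° + (+64.6°)/2 = +163.2° + 32.3° = +195.5°.
Normalise into (−180°, 180°]: -164.5°.
(The naïve average (+163.2 + -132.2)/2 = 15.5° is on the wrong side of the globe.)

164.5°W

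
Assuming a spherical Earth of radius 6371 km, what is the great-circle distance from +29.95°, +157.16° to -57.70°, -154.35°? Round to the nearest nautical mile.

5801 nmi

Δλ = -154.35 − 157.16 = -311.51°; wrapped into (−180°, 180°]: 48.49°.
Δφ = -57.70 − 29.95 = -87.65°.
a = sin²(Δφ/2) + cos φ₁ · cos φ₂ · sin²(Δλ/2) = 0.557571.
c = 2·atan2(√a, √(1−a)) = 1.68619 rad → d = 6371·c ≈ 10742.74 km ≈ 5800.61 nmi.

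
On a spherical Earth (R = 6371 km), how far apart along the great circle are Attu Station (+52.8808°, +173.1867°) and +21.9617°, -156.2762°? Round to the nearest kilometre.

Δλ = -156.2762 − 173.1867 = -329.4629°; wrapped into (−180°, 180°]: 30.5371°.
Δφ = 21.9617 − 52.8808 = -30.9191°.
a = sin²(Δφ/2) + cos φ₁ · cos φ₂ · sin²(Δλ/2) = 0.109867.
c = 2·atan2(√a, √(1−a)) = 0.67571 rad → d = 6371·c ≈ 4304.92 km.

4305 km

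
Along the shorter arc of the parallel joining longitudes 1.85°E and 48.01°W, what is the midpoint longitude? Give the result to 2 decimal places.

23.08°W

Signed shortest Δλ from +1.85° to -48.01° is -49.86°.
Midpoint longitude = +1.85° + (-49.86°)/2 = +1.85° − 24.93° = -23.08°.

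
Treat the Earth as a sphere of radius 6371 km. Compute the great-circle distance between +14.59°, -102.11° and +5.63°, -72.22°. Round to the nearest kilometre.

3416 km

Δλ = -72.22 − -102.11 = 29.89°.
Δφ = 5.63 − 14.59 = -8.96°.
a = sin²(Δφ/2) + cos φ₁ · cos φ₂ · sin²(Δλ/2) = 0.070154.
c = 2·atan2(√a, √(1−a)) = 0.53613 rad → d = 6371·c ≈ 3415.69 km.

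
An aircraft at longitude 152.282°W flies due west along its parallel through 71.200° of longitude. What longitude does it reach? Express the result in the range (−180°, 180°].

Start at -152.282°; shift −71.200° → -223.482°.
-223.482° lies outside (−180°, 180°]; add 360° → +136.518°.

136.518°E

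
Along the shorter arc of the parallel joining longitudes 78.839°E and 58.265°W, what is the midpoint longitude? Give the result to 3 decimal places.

10.287°E

Signed shortest Δλ from +78.839° to -58.265° is -137.104°.
Midpoint longitude = +78.839° + (-137.104°)/2 = +78.839° − 68.552° = +10.287°.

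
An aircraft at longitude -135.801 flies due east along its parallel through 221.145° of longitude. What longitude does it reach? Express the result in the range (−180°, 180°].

Start at -135.801°; shift +221.145° → +85.344°.
+85.344° already lies in (−180°, 180°].

+85.344°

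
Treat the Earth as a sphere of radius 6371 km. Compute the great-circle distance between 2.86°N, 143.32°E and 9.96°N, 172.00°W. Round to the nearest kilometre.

4995 km

Δλ = -172.00 − 143.32 = -315.32°; wrapped into (−180°, 180°]: 44.68°.
Δφ = 9.96 − 2.86 = 7.10°.
a = sin²(Δφ/2) + cos φ₁ · cos φ₂ · sin²(Δλ/2) = 0.145957.
c = 2·atan2(√a, √(1−a)) = 0.78401 rad → d = 6371·c ≈ 4994.94 km.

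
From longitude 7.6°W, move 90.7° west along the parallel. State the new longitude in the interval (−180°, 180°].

Start at -7.6°; shift −90.7° → -98.3°.
-98.3° already lies in (−180°, 180°].

98.3°W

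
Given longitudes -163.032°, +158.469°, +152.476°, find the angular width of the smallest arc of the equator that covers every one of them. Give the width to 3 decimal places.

44.492°

Sort the longitudes: -163.032°, +152.476°, +158.469°.
Eastward gaps between consecutive values (wrapping around): 315.508°, 5.993°, 38.499°.
Largest gap = 315.508° ⇒ minimal covering band is its complement: 360° − 315.508° = 44.492°.
Band runs from +152.476° eastward to -163.032°, crossing the antimeridian.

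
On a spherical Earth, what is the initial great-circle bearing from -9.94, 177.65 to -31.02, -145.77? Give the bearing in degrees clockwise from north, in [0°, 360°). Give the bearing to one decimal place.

127.3°

Δλ = -145.77 − 177.65 = -323.42°; wrapped into (−180°, 180°]: 36.58°.
θ = atan2( sin Δλ · cos φ₂ , cos φ₁ · sin φ₂ − sin φ₁ · cos φ₂ · cos Δλ )
  = atan2(0.51072, -0.38881) = 127.282° → normalised to [0°, 360°): 127.282°.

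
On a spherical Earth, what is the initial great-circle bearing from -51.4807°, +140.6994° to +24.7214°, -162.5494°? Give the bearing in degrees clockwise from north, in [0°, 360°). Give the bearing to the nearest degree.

Δλ = -162.5494 − 140.6994 = -303.2488°; wrapped into (−180°, 180°]: 56.7512°.
θ = atan2( sin Δλ · cos φ₂ , cos φ₁ · sin φ₂ − sin φ₁ · cos φ₂ · cos Δλ )
  = atan2(0.75965, 0.65011) = 49.443° → normalised to [0°, 360°): 49.443°.

49°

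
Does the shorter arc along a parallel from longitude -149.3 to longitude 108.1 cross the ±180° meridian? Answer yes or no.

Naïve |108.1 − -149.3| = 257.4° > 180°, so the shorter arc goes the other way round — across 180°.
Signed shortest Δλ = ((108.1 − -149.3 + 180) mod 360) − 180 = -102.6°.
Going west by 102.6° from -149.3° passes through 180° before reaching +108.1°.

Yes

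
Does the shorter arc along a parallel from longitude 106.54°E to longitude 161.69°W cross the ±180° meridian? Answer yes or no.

Naïve |-161.69 − 106.54| = 268.23° > 180°, so the shorter arc goes the other way round — across 180°.
Signed shortest Δλ = ((-161.69 − 106.54 + 180) mod 360) − 180 = 91.77°.
Going east by 91.77° from +106.54° passes through 180° before reaching -161.69°.

Yes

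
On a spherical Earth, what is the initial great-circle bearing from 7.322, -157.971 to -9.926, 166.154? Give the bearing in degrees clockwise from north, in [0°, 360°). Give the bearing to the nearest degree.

245°

Δλ = 166.154 − -157.971 = 324.125°; wrapped into (−180°, 180°]: -35.875°.
θ = atan2( sin Δλ · cos φ₂ , cos φ₁ · sin φ₂ − sin φ₁ · cos φ₂ · cos Δλ )
  = atan2(-0.57725, -0.27269) = -115.286° → normalised to [0°, 360°): 244.714°.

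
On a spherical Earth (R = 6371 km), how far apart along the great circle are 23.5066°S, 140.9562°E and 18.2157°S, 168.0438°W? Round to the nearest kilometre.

5305 km

Δλ = -168.0438 − 140.9562 = -309.0000°; wrapped into (−180°, 180°]: 51.0000°.
Δφ = -18.2157 − -23.5066 = 5.2909°.
a = sin²(Δφ/2) + cos φ₁ · cos φ₂ · sin²(Δλ/2) = 0.163572.
c = 2·atan2(√a, √(1−a)) = 0.83273 rad → d = 6371·c ≈ 5305.35 km.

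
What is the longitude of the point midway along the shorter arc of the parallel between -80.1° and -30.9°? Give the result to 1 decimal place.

-55.5°

Signed shortest Δλ from -80.1° to -30.9° is +49.2°.
Midpoint longitude = -80.1° + (+49.2°)/2 = -80.1° + 24.6° = -55.5°.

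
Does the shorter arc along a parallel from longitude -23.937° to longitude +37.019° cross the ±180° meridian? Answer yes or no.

Signed shortest Δλ = ((37.019 − -23.937 + 180) mod 360) − 180 = 60.956°.
Going east by 60.956° from -23.937° reaches +37.019° without touching 180°.

No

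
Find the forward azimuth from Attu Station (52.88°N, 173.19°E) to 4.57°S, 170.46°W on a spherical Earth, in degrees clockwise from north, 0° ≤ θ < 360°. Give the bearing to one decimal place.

160.9°

Δλ = -170.46 − 173.19 = -343.65°; wrapped into (−180°, 180°]: 16.35°.
θ = atan2( sin Δλ · cos φ₂ , cos φ₁ · sin φ₂ − sin φ₁ · cos φ₂ · cos Δλ )
  = atan2(0.28061, -0.81078) = 160.909° → normalised to [0°, 360°): 160.909°.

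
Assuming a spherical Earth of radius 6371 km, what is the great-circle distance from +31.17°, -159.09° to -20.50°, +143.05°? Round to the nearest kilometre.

Δλ = 143.05 − -159.09 = 302.14°; wrapped into (−180°, 180°]: -57.86°.
Δφ = -20.50 − 31.17 = -51.67°.
a = sin²(Δφ/2) + cos φ₁ · cos φ₂ · sin²(Δλ/2) = 0.377448.
c = 2·atan2(√a, √(1−a)) = 1.32317 rad → d = 6371·c ≈ 8429.92 km.

8430 km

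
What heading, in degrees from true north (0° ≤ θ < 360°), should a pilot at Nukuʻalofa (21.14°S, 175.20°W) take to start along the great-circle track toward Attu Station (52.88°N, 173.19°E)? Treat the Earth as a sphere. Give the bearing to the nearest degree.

353°

Δλ = 173.19 − -175.20 = 348.39°; wrapped into (−180°, 180°]: -11.61°.
θ = atan2( sin Δλ · cos φ₂ , cos φ₁ · sin φ₂ − sin φ₁ · cos φ₂ · cos Δλ )
  = atan2(-0.12145, 0.95690) = -7.233° → normalised to [0°, 360°): 352.767°.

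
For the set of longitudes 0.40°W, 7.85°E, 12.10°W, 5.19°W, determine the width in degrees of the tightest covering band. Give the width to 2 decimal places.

19.95°

Sort the longitudes: -12.10°, -5.19°, -0.40°, +7.85°.
Eastward gaps between consecutive values (wrapping around): 6.91°, 4.79°, 8.25°, 340.05°.
Largest gap = 340.05° ⇒ minimal covering band is its complement: 360° − 340.05° = 19.95°.
Band runs from -12.10° eastward to +7.85°.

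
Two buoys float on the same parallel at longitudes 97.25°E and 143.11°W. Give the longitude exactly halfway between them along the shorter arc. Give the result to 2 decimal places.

Signed shortest Δλ from +97.25° to -143.11° is +119.64°.
Midpoint longitude = +97.25° + (+119.64°)/2 = +97.25° + 59.82° = +157.07°.
(The naïve average (+97.25 + -143.11)/2 = -22.93° is on the wrong side of the globe.)

157.07°E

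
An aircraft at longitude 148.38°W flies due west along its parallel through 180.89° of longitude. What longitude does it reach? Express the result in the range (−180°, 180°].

Start at -148.38°; shift −180.89° → -329.27°.
-329.27° lies outside (−180°, 180°]; add 360° → +30.73°.

30.73°E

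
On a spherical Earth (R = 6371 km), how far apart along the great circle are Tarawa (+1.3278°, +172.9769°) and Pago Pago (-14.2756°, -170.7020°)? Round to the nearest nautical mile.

Δλ = -170.7020 − 172.9769 = -343.6789°; wrapped into (−180°, 180°]: 16.3211°.
Δφ = -14.2756 − 1.3278 = -15.6034°.
a = sin²(Δφ/2) + cos φ₁ · cos φ₂ · sin²(Δλ/2) = 0.037948.
c = 2·atan2(√a, √(1−a)) = 0.39211 rad → d = 6371·c ≈ 2498.16 km ≈ 1348.90 nmi.

1349 nmi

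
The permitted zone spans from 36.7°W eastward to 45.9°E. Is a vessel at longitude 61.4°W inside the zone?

No

Band width going east from -36.7° to +45.9°: ((45.9 − -36.7) mod 360) = 82.6°.
Offset of -61.4° east of the west edge: ((-61.4 − -36.7) mod 360) = 335.3°.
335.3° > 82.6° ⇒ outside.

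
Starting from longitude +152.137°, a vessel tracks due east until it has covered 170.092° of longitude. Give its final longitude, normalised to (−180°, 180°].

-37.771°

Start at +152.137°; shift +170.092° → +322.229°.
+322.229° lies outside (−180°, 180°]; subtract 360° → -37.771°.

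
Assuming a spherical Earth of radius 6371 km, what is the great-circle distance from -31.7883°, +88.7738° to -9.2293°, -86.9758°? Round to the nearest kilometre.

15432 km

Δλ = -86.9758 − 88.7738 = -175.7496°.
Δφ = -9.2293 − -31.7883 = 22.5590°.
a = sin²(Δφ/2) + cos φ₁ · cos φ₂ · sin²(Δλ/2) = 0.876100.
c = 2·atan2(√a, √(1−a)) = 2.42219 rad → d = 6371·c ≈ 15431.78 km.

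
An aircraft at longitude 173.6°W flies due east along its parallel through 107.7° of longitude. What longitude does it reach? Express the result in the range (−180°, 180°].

Start at -173.6°; shift +107.7° → -65.9°.
-65.9° already lies in (−180°, 180°].

65.9°W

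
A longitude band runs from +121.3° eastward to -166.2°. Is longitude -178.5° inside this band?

Band width going east from +121.3° to -166.2°: ((-166.2 − 121.3) mod 360) = 72.5°.
Offset of -178.5° east of the west edge: ((-178.5 − 121.3) mod 360) = 60.2°.
60.2° ≤ 72.5° ⇒ inside.

Yes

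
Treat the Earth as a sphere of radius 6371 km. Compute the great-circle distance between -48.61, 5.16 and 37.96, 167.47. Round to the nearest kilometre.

Δλ = 167.47 − 5.16 = 162.31°.
Δφ = 37.96 − -48.61 = 86.57°.
a = sin²(Δφ/2) + cos φ₁ · cos φ₂ · sin²(Δλ/2) = 0.979062.
c = 2·atan2(√a, √(1−a)) = 2.85118 rad → d = 6371·c ≈ 18164.84 km.

18165 km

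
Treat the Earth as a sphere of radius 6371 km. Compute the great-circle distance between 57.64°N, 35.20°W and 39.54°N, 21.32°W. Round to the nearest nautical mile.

1213 nmi

Δλ = -21.32 − -35.20 = 13.88°.
Δφ = 39.54 − 57.64 = -18.10°.
a = sin²(Δφ/2) + cos φ₁ · cos φ₂ · sin²(Δλ/2) = 0.030768.
c = 2·atan2(√a, √(1−a)) = 0.35264 rad → d = 6371·c ≈ 2246.69 km ≈ 1213.12 nmi.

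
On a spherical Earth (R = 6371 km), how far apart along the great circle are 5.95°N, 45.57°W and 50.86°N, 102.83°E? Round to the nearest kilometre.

Δλ = 102.83 − -45.57 = 148.40°.
Δφ = 50.86 − 5.95 = 44.91°.
a = sin²(Δφ/2) + cos φ₁ · cos φ₂ · sin²(Δλ/2) = 0.727164.
c = 2·atan2(√a, √(1−a)) = 2.04241 rad → d = 6371·c ≈ 13012.23 km.

13012 km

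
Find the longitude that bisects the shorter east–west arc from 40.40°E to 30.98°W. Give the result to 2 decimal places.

4.71°E

Signed shortest Δλ from +40.40° to -30.98° is -71.38°.
Midpoint longitude = +40.40° + (-71.38°)/2 = +40.40° − 35.69° = +4.71°.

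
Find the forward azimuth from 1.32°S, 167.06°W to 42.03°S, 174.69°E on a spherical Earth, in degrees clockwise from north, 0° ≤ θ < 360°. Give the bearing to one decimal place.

199.6°

Δλ = 174.69 − -167.06 = 341.75°; wrapped into (−180°, 180°]: -18.25°.
θ = atan2( sin Δλ · cos φ₂ , cos φ₁ · sin φ₂ − sin φ₁ · cos φ₂ · cos Δλ )
  = atan2(-0.23262, -0.65309) = -160.395° → normalised to [0°, 360°): 199.605°.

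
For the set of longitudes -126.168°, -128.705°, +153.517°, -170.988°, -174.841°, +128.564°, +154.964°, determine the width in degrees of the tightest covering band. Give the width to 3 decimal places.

105.268°

Sort the longitudes: -174.841°, -170.988°, -128.705°, -126.168°, +128.564°, +153.517°, +154.964°.
Eastward gaps between consecutive values (wrapping around): 3.853°, 42.283°, 2.537°, 254.732°, 24.953°, 1.447°, 30.195°.
Largest gap = 254.732° ⇒ minimal covering band is its complement: 360° − 254.732° = 105.268°.
Band runs from +128.564° eastward to -126.168°, crossing the antimeridian.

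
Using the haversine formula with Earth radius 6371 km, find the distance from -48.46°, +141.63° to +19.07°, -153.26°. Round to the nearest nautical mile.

5337 nmi

Δλ = -153.26 − 141.63 = -294.89°; wrapped into (−180°, 180°]: 65.11°.
Δφ = 19.07 − -48.46 = 67.53°.
a = sin²(Δφ/2) + cos φ₁ · cos φ₂ · sin²(Δλ/2) = 0.490383.
c = 2·atan2(√a, √(1−a)) = 1.55156 rad → d = 6371·c ≈ 9884.99 km ≈ 5337.47 nmi.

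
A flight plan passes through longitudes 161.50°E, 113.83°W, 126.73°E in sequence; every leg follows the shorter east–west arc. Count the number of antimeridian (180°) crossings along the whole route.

Leg 1: +161.50° → -113.83°, shortest Δλ = 84.67° (east) — crosses 180°.
Leg 2: -113.83° → +126.73°, shortest Δλ = -119.44° (west) — crosses 180°.
Total crossings: 2.

2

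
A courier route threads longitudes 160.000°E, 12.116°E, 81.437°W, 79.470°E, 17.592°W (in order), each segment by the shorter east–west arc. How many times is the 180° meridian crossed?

0

Leg 1: +160.000° → +12.116°, shortest Δλ = -147.884° (west) — does not cross 180°.
Leg 2: +12.116° → -81.437°, shortest Δλ = -93.553° (west) — does not cross 180°.
Leg 3: -81.437° → +79.470°, shortest Δλ = 160.907° (east) — does not cross 180°.
Leg 4: +79.470° → -17.592°, shortest Δλ = -97.062° (west) — does not cross 180°.
Total crossings: 0.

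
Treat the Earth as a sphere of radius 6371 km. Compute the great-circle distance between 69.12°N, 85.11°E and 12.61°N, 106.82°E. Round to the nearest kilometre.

Δλ = 106.82 − 85.11 = 21.71°.
Δφ = 12.61 − 69.12 = -56.51°.
a = sin²(Δφ/2) + cos φ₁ · cos φ₂ · sin²(Δλ/2) = 0.236440.
c = 2·atan2(√a, √(1−a)) = 1.01559 rad → d = 6371·c ≈ 6470.31 km.

6470 km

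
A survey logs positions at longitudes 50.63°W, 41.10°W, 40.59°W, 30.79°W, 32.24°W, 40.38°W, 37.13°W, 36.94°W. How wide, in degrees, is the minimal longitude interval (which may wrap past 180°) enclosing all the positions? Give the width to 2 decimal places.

Sort the longitudes: -50.63°, -41.10°, -40.59°, -40.38°, -37.13°, -36.94°, -32.24°, -30.79°.
Eastward gaps between consecutive values (wrapping around): 9.53°, 0.51°, 0.21°, 3.25°, 0.19°, 4.70°, 1.45°, 340.16°.
Largest gap = 340.16° ⇒ minimal covering band is its complement: 360° − 340.16° = 19.84°.
Band runs from -50.63° eastward to -30.79°.

19.84°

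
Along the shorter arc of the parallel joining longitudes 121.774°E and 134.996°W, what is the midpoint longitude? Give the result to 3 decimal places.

Signed shortest Δλ from +121.774° to -134.996° is +103.230°.
Midpoint longitude = +121.774° + (+103.230°)/2 = +121.774° + 51.615° = +173.389°.
(The naïve average (+121.774 + -134.996)/2 = -6.611° is on the wrong side of the globe.)

173.389°E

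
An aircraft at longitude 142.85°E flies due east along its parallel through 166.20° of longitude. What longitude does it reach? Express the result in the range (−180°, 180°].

Start at +142.85°; shift +166.20° → +309.05°.
+309.05° lies outside (−180°, 180°]; subtract 360° → -50.95°.

50.95°W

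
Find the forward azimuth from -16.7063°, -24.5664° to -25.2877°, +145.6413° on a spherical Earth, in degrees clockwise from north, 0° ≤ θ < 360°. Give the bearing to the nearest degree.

167°

Δλ = 145.6413 − -24.5664 = 170.2077°.
θ = atan2( sin Δλ · cos φ₂ , cos φ₁ · sin φ₂ − sin φ₁ · cos φ₂ · cos Δλ )
  = atan2(0.15378, -0.66527) = 166.984° → normalised to [0°, 360°): 166.984°.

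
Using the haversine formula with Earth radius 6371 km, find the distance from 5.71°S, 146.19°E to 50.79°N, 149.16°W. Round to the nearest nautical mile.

Δλ = -149.16 − 146.19 = -295.35°; wrapped into (−180°, 180°]: 64.65°.
Δφ = 50.79 − -5.71 = 56.50°.
a = sin²(Δφ/2) + cos φ₁ · cos φ₂ · sin²(Δλ/2) = 0.403887.
c = 2·atan2(√a, √(1−a)) = 1.37737 rad → d = 6371·c ≈ 8775.21 km ≈ 4738.23 nmi.

4738 nmi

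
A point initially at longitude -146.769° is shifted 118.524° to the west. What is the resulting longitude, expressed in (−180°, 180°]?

+94.707°

Start at -146.769°; shift −118.524° → -265.293°.
-265.293° lies outside (−180°, 180°]; add 360° → +94.707°.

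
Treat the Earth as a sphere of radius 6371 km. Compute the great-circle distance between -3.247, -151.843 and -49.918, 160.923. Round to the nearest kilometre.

6819 km

Δλ = 160.923 − -151.843 = 312.766°; wrapped into (−180°, 180°]: -47.234°.
Δφ = -49.918 − -3.247 = -46.671°.
a = sin²(Δφ/2) + cos φ₁ · cos φ₂ · sin²(Δλ/2) = 0.260082.
c = 2·atan2(√a, √(1−a)) = 1.07033 rad → d = 6371·c ≈ 6819.07 km.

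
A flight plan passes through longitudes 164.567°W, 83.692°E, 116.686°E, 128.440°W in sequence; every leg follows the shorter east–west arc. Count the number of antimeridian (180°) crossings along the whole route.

2

Leg 1: -164.567° → +83.692°, shortest Δλ = -111.741° (west) — crosses 180°.
Leg 2: +83.692° → +116.686°, shortest Δλ = 32.994° (east) — does not cross 180°.
Leg 3: +116.686° → -128.440°, shortest Δλ = 114.874° (east) — crosses 180°.
Total crossings: 2.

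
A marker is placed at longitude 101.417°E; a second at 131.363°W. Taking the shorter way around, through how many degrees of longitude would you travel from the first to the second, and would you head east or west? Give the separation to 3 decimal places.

127.220° east

Raw difference: -131.363 − 101.417 = -232.78°.
Normalise into (−180°, 180°]: -232.78° + 360° = 127.22°.
Positive ⇒ the second point lies to the east; separation 127.220°.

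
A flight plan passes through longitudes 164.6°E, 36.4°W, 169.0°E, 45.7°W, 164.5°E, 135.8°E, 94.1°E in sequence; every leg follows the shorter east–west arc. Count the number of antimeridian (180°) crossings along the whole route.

4

Leg 1: +164.6° → -36.4°, shortest Δλ = 159.0° (east) — crosses 180°.
Leg 2: -36.4° → +169.0°, shortest Δλ = -154.6° (west) — crosses 180°.
Leg 3: +169.0° → -45.7°, shortest Δλ = 145.3° (east) — crosses 180°.
Leg 4: -45.7° → +164.5°, shortest Δλ = -149.8° (west) — crosses 180°.
Leg 5: +164.5° → +135.8°, shortest Δλ = -28.7° (west) — does not cross 180°.
Leg 6: +135.8° → +94.1°, shortest Δλ = -41.7° (west) — does not cross 180°.
Total crossings: 4.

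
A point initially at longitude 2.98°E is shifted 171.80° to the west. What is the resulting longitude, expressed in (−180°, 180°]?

168.82°W

Start at +2.98°; shift −171.80° → -168.82°.
-168.82° already lies in (−180°, 180°].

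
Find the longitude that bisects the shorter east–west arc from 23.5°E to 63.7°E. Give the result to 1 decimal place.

43.6°E

Signed shortest Δλ from +23.5° to +63.7° is +40.2°.
Midpoint longitude = +23.5° + (+40.2°)/2 = +23.5° + 20.1° = +43.6°.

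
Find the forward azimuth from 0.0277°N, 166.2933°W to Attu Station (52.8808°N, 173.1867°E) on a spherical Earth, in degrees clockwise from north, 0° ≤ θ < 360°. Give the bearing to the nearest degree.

Δλ = 173.1867 − -166.2933 = 339.4800°; wrapped into (−180°, 180°]: -20.5200°.
θ = atan2( sin Δλ · cos φ₂ , cos φ₁ · sin φ₂ − sin φ₁ · cos φ₂ · cos Δλ )
  = atan2(-0.21154, 0.79711) = -14.863° → normalised to [0°, 360°): 345.137°.

345°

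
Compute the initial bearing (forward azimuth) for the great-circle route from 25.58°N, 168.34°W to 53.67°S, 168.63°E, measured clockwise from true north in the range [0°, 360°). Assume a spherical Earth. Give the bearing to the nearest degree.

194°

Δλ = 168.63 − -168.34 = 336.97°; wrapped into (−180°, 180°]: -23.03°.
θ = atan2( sin Δλ · cos φ₂ , cos φ₁ · sin φ₂ − sin φ₁ · cos φ₂ · cos Δλ )
  = atan2(-0.23177, -0.96206) = -166.455° → normalised to [0°, 360°): 193.545°.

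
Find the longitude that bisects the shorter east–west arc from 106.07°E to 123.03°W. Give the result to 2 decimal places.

Signed shortest Δλ from +106.07° to -123.03° is +130.90°.
Midpoint longitude = +106.07° + (+130.90°)/2 = +106.07° + 65.45° = +171.52°.
(The naïve average (+106.07 + -123.03)/2 = -8.48° is on the wrong side of the globe.)

171.52°E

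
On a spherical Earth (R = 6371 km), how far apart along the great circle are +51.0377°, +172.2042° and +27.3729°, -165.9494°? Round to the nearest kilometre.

3209 km

Δλ = -165.9494 − 172.2042 = -338.1536°; wrapped into (−180°, 180°]: 21.8464°.
Δφ = 27.3729 − 51.0377 = -23.6648°.
a = sin²(Δφ/2) + cos φ₁ · cos φ₂ · sin²(Δλ/2) = 0.062096.
c = 2·atan2(√a, √(1−a)) = 0.50369 rad → d = 6371·c ≈ 3209.01 km.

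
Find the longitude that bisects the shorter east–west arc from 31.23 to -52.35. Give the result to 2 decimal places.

-10.56°

Signed shortest Δλ from +31.23° to -52.35° is -83.58°.
Midpoint longitude = +31.23° + (-83.58°)/2 = +31.23° − 41.79° = -10.56°.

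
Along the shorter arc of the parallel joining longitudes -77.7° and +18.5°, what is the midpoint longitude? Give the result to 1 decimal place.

Signed shortest Δλ from -77.7° to +18.5° is +96.2°.
Midpoint longitude = -77.7° + (+96.2°)/2 = -77.7° + 48.1° = -29.6°.

-29.6°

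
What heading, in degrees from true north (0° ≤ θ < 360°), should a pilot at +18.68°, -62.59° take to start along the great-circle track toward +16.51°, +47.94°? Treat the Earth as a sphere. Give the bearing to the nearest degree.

Δλ = 47.94 − -62.59 = 110.53°.
θ = atan2( sin Δλ · cos φ₂ , cos φ₁ · sin φ₂ − sin φ₁ · cos φ₂ · cos Δλ )
  = atan2(0.89788, 0.37690) = 67.229° → normalised to [0°, 360°): 67.229°.

67°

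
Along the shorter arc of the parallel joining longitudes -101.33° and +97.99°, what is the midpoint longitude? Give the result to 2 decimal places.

+178.33°

Signed shortest Δλ from -101.33° to +97.99° is -160.68°.
Midpoint longitude = -101.33° + (-160.68°)/2 = -101.33° − 80.34° = -181.67°.
Normalise into (−180°, 180°]: +178.33°.
(The naïve average (-101.33 + +97.99)/2 = -1.67° is on the wrong side of the globe.)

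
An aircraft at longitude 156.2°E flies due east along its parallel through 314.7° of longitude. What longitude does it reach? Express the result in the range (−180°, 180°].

110.9°E

Start at +156.2°; shift +314.7° → +470.9°.
+470.9° lies outside (−180°, 180°]; subtract 360° → +110.9°.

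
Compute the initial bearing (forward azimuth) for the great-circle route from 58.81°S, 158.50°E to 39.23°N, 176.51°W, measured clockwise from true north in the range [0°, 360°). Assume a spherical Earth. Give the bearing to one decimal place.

Δλ = -176.51 − 158.50 = -335.01°; wrapped into (−180°, 180°]: 24.99°.
θ = atan2( sin Δλ · cos φ₂ , cos φ₁ · sin φ₂ − sin φ₁ · cos φ₂ · cos Δλ )
  = atan2(0.32724, 0.92813) = 19.422° → normalised to [0°, 360°): 19.422°.

19.4°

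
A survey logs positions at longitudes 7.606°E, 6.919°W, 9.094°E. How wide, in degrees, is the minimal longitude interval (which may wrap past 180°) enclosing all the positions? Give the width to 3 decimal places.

Sort the longitudes: -6.919°, +7.606°, +9.094°.
Eastward gaps between consecutive values (wrapping around): 14.525°, 1.488°, 343.987°.
Largest gap = 343.987° ⇒ minimal covering band is its complement: 360° − 343.987° = 16.013°.
Band runs from -6.919° eastward to +9.094°.

16.013°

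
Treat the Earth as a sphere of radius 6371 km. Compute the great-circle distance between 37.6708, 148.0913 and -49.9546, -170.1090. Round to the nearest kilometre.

Δλ = -170.1090 − 148.0913 = -318.2003°; wrapped into (−180°, 180°]: 41.7997°.
Δφ = -49.9546 − 37.6708 = -87.6254°.
a = sin²(Δφ/2) + cos φ₁ · cos φ₂ · sin²(Δλ/2) = 0.544093.
c = 2·atan2(√a, √(1−a)) = 1.65910 rad → d = 6371·c ≈ 10570.11 km.

10570 km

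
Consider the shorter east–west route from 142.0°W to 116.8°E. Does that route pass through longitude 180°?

Yes

Naïve |116.8 − -142.0| = 258.8° > 180°, so the shorter arc goes the other way round — across 180°.
Signed shortest Δλ = ((116.8 − -142.0 + 180) mod 360) − 180 = -101.2°.
Going west by 101.2° from -142.0° passes through 180° before reaching +116.8°.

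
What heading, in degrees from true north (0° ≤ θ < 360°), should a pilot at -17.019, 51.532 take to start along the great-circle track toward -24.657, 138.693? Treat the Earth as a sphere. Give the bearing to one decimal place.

113.0°

Δλ = 138.693 − 51.532 = 87.161°.
θ = atan2( sin Δλ · cos φ₂ , cos φ₁ · sin φ₂ − sin φ₁ · cos φ₂ · cos Δλ )
  = atan2(0.90771, -0.38574) = 113.024° → normalised to [0°, 360°): 113.024°.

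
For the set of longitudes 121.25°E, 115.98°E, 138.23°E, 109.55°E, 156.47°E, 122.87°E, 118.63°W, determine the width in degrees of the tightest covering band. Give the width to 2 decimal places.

131.82°

Sort the longitudes: -118.63°, +109.55°, +115.98°, +121.25°, +122.87°, +138.23°, +156.47°.
Eastward gaps between consecutive values (wrapping around): 228.18°, 6.43°, 5.27°, 1.62°, 15.36°, 18.24°, 84.90°.
Largest gap = 228.18° ⇒ minimal covering band is its complement: 360° − 228.18° = 131.82°.
Band runs from +109.55° eastward to -118.63°, crossing the antimeridian.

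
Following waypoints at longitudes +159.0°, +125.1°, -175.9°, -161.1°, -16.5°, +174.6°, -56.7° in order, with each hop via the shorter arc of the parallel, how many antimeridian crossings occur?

Leg 1: +159.0° → +125.1°, shortest Δλ = -33.9° (west) — does not cross 180°.
Leg 2: +125.1° → -175.9°, shortest Δλ = 59.0° (east) — crosses 180°.
Leg 3: -175.9° → -161.1°, shortest Δλ = 14.8° (east) — does not cross 180°.
Leg 4: -161.1° → -16.5°, shortest Δλ = 144.6° (east) — does not cross 180°.
Leg 5: -16.5° → +174.6°, shortest Δλ = -168.9° (west) — crosses 180°.
Leg 6: +174.6° → -56.7°, shortest Δλ = 128.7° (east) — crosses 180°.
Total crossings: 3.

3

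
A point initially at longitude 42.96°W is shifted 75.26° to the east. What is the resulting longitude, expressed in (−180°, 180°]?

32.30°E

Start at -42.96°; shift +75.26° → +32.30°.
+32.30° already lies in (−180°, 180°].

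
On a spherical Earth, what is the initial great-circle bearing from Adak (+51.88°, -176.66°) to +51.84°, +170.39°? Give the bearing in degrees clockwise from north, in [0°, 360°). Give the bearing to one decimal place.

Δλ = 170.39 − -176.66 = 347.05°; wrapped into (−180°, 180°]: -12.95°.
θ = atan2( sin Δλ · cos φ₂ , cos φ₁ · sin φ₂ − sin φ₁ · cos φ₂ · cos Δλ )
  = atan2(-0.13846, 0.01166) = -85.184° → normalised to [0°, 360°): 274.816°.

274.8°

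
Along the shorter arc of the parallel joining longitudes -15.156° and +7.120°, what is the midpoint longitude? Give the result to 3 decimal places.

Signed shortest Δλ from -15.156° to +7.120° is +22.276°.
Midpoint longitude = -15.156° + (+22.276°)/2 = -15.156° + 11.138° = -4.018°.

-4.018°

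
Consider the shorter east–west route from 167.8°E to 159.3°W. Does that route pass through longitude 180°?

Naïve |-159.3 − 167.8| = 327.1° > 180°, so the shorter arc goes the other way round — across 180°.
Signed shortest Δλ = ((-159.3 − 167.8 + 180) mod 360) − 180 = 32.9°.
Going east by 32.9° from +167.8° passes through 180° before reaching -159.3°.

Yes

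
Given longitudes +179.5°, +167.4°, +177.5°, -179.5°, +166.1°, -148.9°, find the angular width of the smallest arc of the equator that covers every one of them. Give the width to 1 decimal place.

45.0°

Sort the longitudes: -179.5°, -148.9°, +166.1°, +167.4°, +177.5°, +179.5°.
Eastward gaps between consecutive values (wrapping around): 30.6°, 315.0°, 1.3°, 10.1°, 2.0°, 1.0°.
Largest gap = 315.0° ⇒ minimal covering band is its complement: 360° − 315.0° = 45.0°.
Band runs from +166.1° eastward to -148.9°, crossing the antimeridian.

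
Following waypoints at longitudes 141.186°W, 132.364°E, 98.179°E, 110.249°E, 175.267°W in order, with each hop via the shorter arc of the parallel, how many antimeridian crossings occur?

2

Leg 1: -141.186° → +132.364°, shortest Δλ = -86.45° (west) — crosses 180°.
Leg 2: +132.364° → +98.179°, shortest Δλ = -34.185° (west) — does not cross 180°.
Leg 3: +98.179° → +110.249°, shortest Δλ = 12.07° (east) — does not cross 180°.
Leg 4: +110.249° → -175.267°, shortest Δλ = 74.484° (east) — crosses 180°.
Total crossings: 2.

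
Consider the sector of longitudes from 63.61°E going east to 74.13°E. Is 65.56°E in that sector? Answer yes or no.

Band width going east from +63.61° to +74.13°: ((74.13 − 63.61) mod 360) = 10.52°.
Offset of +65.56° east of the west edge: ((65.56 − 63.61) mod 360) = 1.95°.
1.95° ≤ 10.52° ⇒ inside.

Yes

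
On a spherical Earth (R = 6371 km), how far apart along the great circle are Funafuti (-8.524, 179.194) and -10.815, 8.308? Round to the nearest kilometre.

Δλ = 8.308 − 179.194 = -170.886°.
Δφ = -10.815 − -8.524 = -2.291°.
a = sin²(Δφ/2) + cos φ₁ · cos φ₂ · sin²(Δλ/2) = 0.965656.
c = 2·atan2(√a, √(1−a)) = 2.76880 rad → d = 6371·c ≈ 17639.99 km.

17640 km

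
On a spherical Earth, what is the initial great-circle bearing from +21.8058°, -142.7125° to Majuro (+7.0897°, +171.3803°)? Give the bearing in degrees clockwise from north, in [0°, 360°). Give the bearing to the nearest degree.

Δλ = 171.3803 − -142.7125 = 314.0928°; wrapped into (−180°, 180°]: -45.9072°.
θ = atan2( sin Δλ · cos φ₂ , cos φ₁ · sin φ₂ − sin φ₁ · cos φ₂ · cos Δλ )
  = atan2(-0.71272, -0.14190) = -101.260° → normalised to [0°, 360°): 258.740°.

259°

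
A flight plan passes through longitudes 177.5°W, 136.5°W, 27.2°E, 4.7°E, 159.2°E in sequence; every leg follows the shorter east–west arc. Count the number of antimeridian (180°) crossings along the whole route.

Leg 1: -177.5° → -136.5°, shortest Δλ = 41.0° (east) — does not cross 180°.
Leg 2: -136.5° → +27.2°, shortest Δλ = 163.7° (east) — does not cross 180°.
Leg 3: +27.2° → +4.7°, shortest Δλ = -22.5° (west) — does not cross 180°.
Leg 4: +4.7° → +159.2°, shortest Δλ = 154.5° (east) — does not cross 180°.
Total crossings: 0.

0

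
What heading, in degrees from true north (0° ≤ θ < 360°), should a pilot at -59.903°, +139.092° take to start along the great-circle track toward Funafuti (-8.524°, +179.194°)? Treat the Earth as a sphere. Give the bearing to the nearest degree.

48°

Δλ = 179.194 − 139.092 = 40.102°.
θ = atan2( sin Δλ · cos φ₂ , cos φ₁ · sin φ₂ − sin φ₁ · cos φ₂ · cos Δλ )
  = atan2(0.63703, 0.58013) = 47.677° → normalised to [0°, 360°): 47.677°.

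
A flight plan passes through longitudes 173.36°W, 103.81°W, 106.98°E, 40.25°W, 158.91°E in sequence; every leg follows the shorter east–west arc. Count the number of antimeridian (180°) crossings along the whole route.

2

Leg 1: -173.36° → -103.81°, shortest Δλ = 69.55° (east) — does not cross 180°.
Leg 2: -103.81° → +106.98°, shortest Δλ = -149.21° (west) — crosses 180°.
Leg 3: +106.98° → -40.25°, shortest Δλ = -147.23° (west) — does not cross 180°.
Leg 4: -40.25° → +158.91°, shortest Δλ = -160.84° (west) — crosses 180°.
Total crossings: 2.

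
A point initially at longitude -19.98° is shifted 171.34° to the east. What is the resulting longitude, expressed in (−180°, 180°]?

+151.36°

Start at -19.98°; shift +171.34° → +151.36°.
+151.36° already lies in (−180°, 180°].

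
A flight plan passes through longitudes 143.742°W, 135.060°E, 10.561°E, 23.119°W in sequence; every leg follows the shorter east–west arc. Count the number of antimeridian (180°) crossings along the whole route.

1

Leg 1: -143.742° → +135.060°, shortest Δλ = -81.198° (west) — crosses 180°.
Leg 2: +135.060° → +10.561°, shortest Δλ = -124.499° (west) — does not cross 180°.
Leg 3: +10.561° → -23.119°, shortest Δλ = -33.68° (west) — does not cross 180°.
Total crossings: 1.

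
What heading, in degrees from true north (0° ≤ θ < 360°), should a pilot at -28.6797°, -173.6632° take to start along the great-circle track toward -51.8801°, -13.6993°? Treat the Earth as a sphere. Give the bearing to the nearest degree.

168°

Δλ = -13.6993 − -173.6632 = 159.9639°.
θ = atan2( sin Δλ · cos φ₂ , cos φ₁ · sin φ₂ − sin φ₁ · cos φ₂ · cos Δλ )
  = atan2(0.21150, -0.96853) = 167.682° → normalised to [0°, 360°): 167.682°.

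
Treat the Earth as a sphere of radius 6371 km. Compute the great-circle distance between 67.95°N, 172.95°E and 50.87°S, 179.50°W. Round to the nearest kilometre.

Δλ = -179.50 − 172.95 = -352.45°; wrapped into (−180°, 180°]: 7.55°.
Δφ = -50.87 − 67.95 = -118.82°.
a = sin²(Δφ/2) + cos φ₁ · cos φ₂ · sin²(Δλ/2) = 0.742057.
c = 2·atan2(√a, √(1−a)) = 2.07615 rad → d = 6371·c ≈ 13227.13 km.

13227 km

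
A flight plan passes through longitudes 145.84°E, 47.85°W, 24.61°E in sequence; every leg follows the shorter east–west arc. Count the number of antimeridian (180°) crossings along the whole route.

1

Leg 1: +145.84° → -47.85°, shortest Δλ = 166.31° (east) — crosses 180°.
Leg 2: -47.85° → +24.61°, shortest Δλ = 72.46° (east) — does not cross 180°.
Total crossings: 1.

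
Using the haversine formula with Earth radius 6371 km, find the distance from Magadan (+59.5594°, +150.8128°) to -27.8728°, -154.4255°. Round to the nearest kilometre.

10932 km

Δλ = -154.4255 − 150.8128 = -305.2383°; wrapped into (−180°, 180°]: 54.7617°.
Δφ = -27.8728 − 59.5594 = -87.4322°.
a = sin²(Δφ/2) + cos φ₁ · cos φ₂ · sin²(Δλ/2) = 0.572328.
c = 2·atan2(√a, √(1−a)) = 1.71596 rad → d = 6371·c ≈ 10932.39 km.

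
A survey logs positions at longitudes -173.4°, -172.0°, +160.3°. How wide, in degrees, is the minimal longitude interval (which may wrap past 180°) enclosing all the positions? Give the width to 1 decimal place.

27.7°

Sort the longitudes: -173.4°, -172.0°, +160.3°.
Eastward gaps between consecutive values (wrapping around): 1.4°, 332.3°, 26.3°.
Largest gap = 332.3° ⇒ minimal covering band is its complement: 360° − 332.3° = 27.7°.
Band runs from +160.3° eastward to -172.0°, crossing the antimeridian.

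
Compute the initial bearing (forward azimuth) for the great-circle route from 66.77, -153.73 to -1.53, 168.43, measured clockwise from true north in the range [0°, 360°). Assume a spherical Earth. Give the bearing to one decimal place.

219.8°

Δλ = 168.43 − -153.73 = 322.16°; wrapped into (−180°, 180°]: -37.84°.
θ = atan2( sin Δλ · cos φ₂ , cos φ₁ · sin φ₂ − sin φ₁ · cos φ₂ · cos Δλ )
  = atan2(-0.61324, -0.73598) = -140.198° → normalised to [0°, 360°): 219.802°.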